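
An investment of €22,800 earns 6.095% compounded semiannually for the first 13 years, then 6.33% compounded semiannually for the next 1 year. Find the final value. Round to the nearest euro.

€52,963

After 13 years at 6.095%: 22,800 × 2.1825990374 ≈ 49,763.2581.
Then 1 years at 6.33%: 49,763.2581 × 1.0643017225 ≈ 52,963.1213.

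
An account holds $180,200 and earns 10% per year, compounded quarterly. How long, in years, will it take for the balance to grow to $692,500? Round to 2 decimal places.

We need (1 + 0.025)^(4t) = 3.843, so 4t = ln 3.843 / ln 1.025 ≈ 54.5200.
t ≈ 54.5200/4 = 13.6300 years.

13.63 years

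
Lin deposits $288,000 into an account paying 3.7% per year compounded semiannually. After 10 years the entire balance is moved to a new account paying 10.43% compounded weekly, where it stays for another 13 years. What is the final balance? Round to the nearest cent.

Phase 1: 288,000·(1 + 0.0185)^20 ≈ 415,540.3053.
Phase 2: 415,540.3053·(1 + 0.1043/52)^676 ≈ 1,610,212.7920.

$1,610,212.79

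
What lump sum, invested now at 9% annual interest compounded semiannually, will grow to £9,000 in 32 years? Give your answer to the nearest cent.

£538.02

Growth factor = (1 + 0.045)^64 ≈ 16.72794487.
P = 9,000/16.72794487 ≈ 538.0219.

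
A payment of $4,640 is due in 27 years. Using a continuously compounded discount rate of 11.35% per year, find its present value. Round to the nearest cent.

P = A·e^(−rt) = 4,640·e^(−3.0645).
e^(−3.0645) ≈ 0.04667717462, so P ≈ 216.5821.

$216.58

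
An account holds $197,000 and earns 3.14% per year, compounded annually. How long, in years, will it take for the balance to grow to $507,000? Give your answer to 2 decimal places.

We need (1 + 0.0314)^t = 2.5736, so t = ln 2.5736 / ln 1.0314 ≈ 30.5755.

30.58 years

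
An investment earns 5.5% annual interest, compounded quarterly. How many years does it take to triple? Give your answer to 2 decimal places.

20.11 years

(1 + 0.01375)^(4t) = 3.
4t = ln 3 / ln(1 + 0.01375) ≈ 1.0986/0.0136563 ≈ 80.4471.
t ≈ 20.1118.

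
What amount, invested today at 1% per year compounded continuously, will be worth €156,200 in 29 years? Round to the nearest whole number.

€116,879

P = A·e^(−rt) = 156,200·e^(−0.29).
e^(−0.29) ≈ 0.748263567579, so P ≈ 116,878.7693.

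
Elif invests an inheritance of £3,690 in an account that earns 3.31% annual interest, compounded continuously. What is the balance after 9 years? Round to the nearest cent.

£4,970.53

A = P·e^(rt) = 3,690·e^(0.0331·9) = 3,690·e^0.2979.
e^0.2979 ≈ 1.347027078, so A ≈ 4,970.5299.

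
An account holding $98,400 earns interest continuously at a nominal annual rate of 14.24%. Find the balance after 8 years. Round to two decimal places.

A = P·e^(rt) = 98,400·e^(0.1424·8) = 98,400·e^1.1392.
e^1.1392 ≈ 3.12426795079, so A ≈ 307,427.9664.

$307,427.97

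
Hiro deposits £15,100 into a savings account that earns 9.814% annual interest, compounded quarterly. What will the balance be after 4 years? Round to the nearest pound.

£22,254

Periodic rate = 9.814%/4 = 0.024535; periods = 4·4 = 16.
A = 15,100·(1 + 0.024535)^16 ≈ 15,100·1.4737668672 ≈ 22,253.8797.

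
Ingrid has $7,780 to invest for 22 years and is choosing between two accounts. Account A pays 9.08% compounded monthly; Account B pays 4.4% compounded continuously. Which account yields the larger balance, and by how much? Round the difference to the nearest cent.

A: (1 + 0.0908/12)^264 ≈ 7.316121385, so 7,780 × 7.316121385 ≈ 56,919.4244.
B: e^(0.044·22) = e^0.968 ≈ 2.6326738428, so 7,780 × 2.6326738428 ≈ 20,482.2025.
Difference ≈ 36,437.2219 in favor of A.

Account A, by $36,437.22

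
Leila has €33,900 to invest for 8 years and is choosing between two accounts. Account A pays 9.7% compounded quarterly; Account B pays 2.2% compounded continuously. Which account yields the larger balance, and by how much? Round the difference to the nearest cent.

Account A growth factor: (1 + 0.02425)^32 ≈ 2.1527377372; balance ≈ 72,977.8093.
Account B growth factor: e^(0.022·8) = e^0.176 ≈ 1.1924380587; balance ≈ 40,423.6502.
Account A is larger by 32,554.1591.

Account A, by €32,554.16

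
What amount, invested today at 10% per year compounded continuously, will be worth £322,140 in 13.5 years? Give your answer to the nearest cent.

£83,511.66

P = A·e^(−rt) = 322,140·e^(−1.35).
e^(−1.35) ≈ 0.259240260646, so P ≈ 83,511.6576.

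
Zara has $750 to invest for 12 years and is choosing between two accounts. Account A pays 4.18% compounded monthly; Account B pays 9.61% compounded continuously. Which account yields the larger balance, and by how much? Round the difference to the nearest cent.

Account B, by $1,138.79

Account A growth factor: (1 + 0.0418/12)^144 ≈ 1.649922642; balance ≈ 1,237.4420.
Account B growth factor: e^(0.0961·12) = e^1.1532 ≈ 3.168315314; balance ≈ 2,376.2365.
Account B is larger by 1,138.7945.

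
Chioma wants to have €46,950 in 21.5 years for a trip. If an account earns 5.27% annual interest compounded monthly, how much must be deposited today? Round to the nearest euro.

€15,158

Periodic rate = 5.27%/12 = 0.00439167; 258 periods.
P = 46,950/(1 + 0.0527/12)^258 ≈ 46,950/3.0974192706 ≈ 15,157.7800.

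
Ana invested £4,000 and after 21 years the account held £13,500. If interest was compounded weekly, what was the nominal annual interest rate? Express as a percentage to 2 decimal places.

The 1092-period growth factor is 13,500/4,000 = 3.375.
r/52 = 3.375^(1/1092) − 1 ≈ 0.00111454, so r ≈ 52·0.00111454 = 5.79559%.

5.80%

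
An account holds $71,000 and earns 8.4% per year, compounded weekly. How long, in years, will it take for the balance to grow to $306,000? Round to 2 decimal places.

17.41 years

We need (1 + 0.00161538)^(52t) = 4.3099, so 52t = ln 4.3099 / ln 1.001615 ≈ 905.1002.
t ≈ 905.1002/52 = 17.4058 years.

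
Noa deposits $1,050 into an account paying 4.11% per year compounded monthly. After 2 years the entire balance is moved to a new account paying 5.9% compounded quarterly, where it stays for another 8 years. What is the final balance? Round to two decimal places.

Phase 1: 1,050·(1 + 0.003425)^24 ≈ 1,139.7965.
Phase 2: 1,139.7965·(1 + 0.01475)^32 ≈ 1,821.0305.

$1,821.03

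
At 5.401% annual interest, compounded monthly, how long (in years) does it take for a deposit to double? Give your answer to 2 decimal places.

(1 + 0.00450083)^(12t) = 2.
12t = ln 2 / ln(1 + 0.00450083) ≈ 0.69315/0.00449073 ≈ 154.3505.
t ≈ 12.8625.

12.86 years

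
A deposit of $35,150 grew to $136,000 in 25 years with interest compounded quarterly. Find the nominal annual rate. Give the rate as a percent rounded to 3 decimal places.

5.449%

The 100-period growth factor is 136,000/35,150 = 3.86913.
r/4 = 3.86913^(1/100) − 1 ≈ 0.0136223, so r ≈ 4·0.0136223 = 5.44890%.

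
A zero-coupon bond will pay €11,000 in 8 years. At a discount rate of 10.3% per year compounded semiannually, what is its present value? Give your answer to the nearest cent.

€4,925.43

Periodic rate = 10.3%/2 = 0.0515; 16 periods.
P = 11,000/(1 + 0.0515)^16 ≈ 11,000/2.2333070267 ≈ 4,925.4312.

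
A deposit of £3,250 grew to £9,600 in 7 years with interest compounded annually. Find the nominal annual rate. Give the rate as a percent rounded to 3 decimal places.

16.734%

The 7-period growth factor is 9,600/3,250 = 2.95385.
r = 2.95385^(1/7) − 1 ≈ 0.167342, i.e. 16.73424%.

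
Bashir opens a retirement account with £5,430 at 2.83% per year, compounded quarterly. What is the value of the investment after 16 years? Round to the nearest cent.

Periodic rate = 2.83%/4 = 0.007075; periods = 4·16 = 64.
A = 5,430·(1 + 0.007075)^64 ≈ 5,430·1.570204295 ≈ 8,526.2093.

£8,526.21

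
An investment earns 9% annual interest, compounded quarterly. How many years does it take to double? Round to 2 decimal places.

(1 + 0.0225)^(4t) = 2.
4t = ln 2 / ln(1 + 0.0225) ≈ 0.69315/0.0222506 ≈ 31.1518.
t ≈ 7.7880.

7.79 years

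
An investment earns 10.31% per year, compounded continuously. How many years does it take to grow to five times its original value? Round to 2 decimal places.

e^(0.1031t) = 5, so 0.1031t = ln 5 ≈ 1.6094.
t ≈ 1.6094/0.1031 ≈ 15.6105.

15.61 years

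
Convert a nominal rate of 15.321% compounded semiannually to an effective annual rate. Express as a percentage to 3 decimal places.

15.908%

One year is 2 periods at 0.076605 each: (1 + 0.076605)^2 ≈ 1.159078.
EAR = 1.159078 − 1 ≈ 15.90783%.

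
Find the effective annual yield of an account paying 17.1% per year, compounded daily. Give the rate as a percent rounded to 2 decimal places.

18.64%

EAR = (1 + 17.1%/365)^365 − 1 = (1 + 0.000468493)^365 − 1.
(1 + 0.000468493)^365 ≈ 1.186443, so EAR ≈ 18.64432%.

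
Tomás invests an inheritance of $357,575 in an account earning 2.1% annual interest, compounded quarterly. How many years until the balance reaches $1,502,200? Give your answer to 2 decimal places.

68.53 years

We need (1 + 0.00525)^(4t) = 4.2011, so 4t = ln 4.2011 / ln 1.00525 ≈ 274.1153.
t ≈ 274.1153/4 = 68.5288 years.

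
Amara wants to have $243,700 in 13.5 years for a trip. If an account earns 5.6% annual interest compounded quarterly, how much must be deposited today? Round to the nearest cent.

$115,028.63

Periodic rate = 5.6%/4 = 0.014; 54 periods.
P = 243,700/(1 + 0.014)^54 ≈ 243,700/2.11860293627 ≈ 115,028.6332.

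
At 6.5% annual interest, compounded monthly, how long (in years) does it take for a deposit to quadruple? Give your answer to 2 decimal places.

(1 + 0.00541667)^(12t) = 4.
12t = ln 4 / ln(1 + 0.00541667) ≈ 1.3863/0.00540205 ≈ 256.6238.
t ≈ 21.3853.

21.39 years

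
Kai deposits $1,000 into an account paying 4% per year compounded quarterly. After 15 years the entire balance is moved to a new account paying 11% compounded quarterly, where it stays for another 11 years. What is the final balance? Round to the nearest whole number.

Phase 1: 1,000·(1 + 0.01)^60 ≈ 1,816.6967.
Phase 2: 1,816.6967·(1 + 0.0275)^44 ≈ 5,993.5340.

$5,994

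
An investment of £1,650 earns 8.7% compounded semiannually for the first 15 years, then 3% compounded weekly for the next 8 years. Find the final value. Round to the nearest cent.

After 15 years at 8.7%: 1,650 × 3.587348772 ≈ 5,919.1255.
Then 8 years at 3%: 5,919.1255 × 1.271161178 ≈ 7,524.1625.

£7,524.16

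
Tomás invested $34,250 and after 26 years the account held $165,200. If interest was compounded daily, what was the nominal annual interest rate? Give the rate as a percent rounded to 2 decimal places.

6.05%

The 9490-period growth factor is 165,200/34,250 = 4.82336.
r/365 = 4.82336^(1/9490) − 1 ≈ 0.000165817, so r ≈ 365·0.000165817 = 6.05231%.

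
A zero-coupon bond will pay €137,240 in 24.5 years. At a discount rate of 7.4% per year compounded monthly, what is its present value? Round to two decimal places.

Periodic rate = 7.4%/12 = 0.00616667; 294 periods.
P = 137,240/(1 + 0.074/12)^294 ≈ 137,240/6.09478076326 ≈ 22,517.6270.

€22,517.63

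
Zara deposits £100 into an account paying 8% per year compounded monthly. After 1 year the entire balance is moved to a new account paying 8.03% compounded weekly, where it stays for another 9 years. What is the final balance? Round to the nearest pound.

£223

After 1 years at 8%: 100 × 1.08299951 ≈ 108.3000.
Then 9 years at 8.03%: 108.3000 × 2.05883969 ≈ 222.9722.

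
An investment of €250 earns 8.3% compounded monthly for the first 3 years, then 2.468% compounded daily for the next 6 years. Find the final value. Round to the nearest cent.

Phase 1: 250·(1 + 0.083/12)^36 ≈ 320.4107.
Phase 2: 320.4107·(1 + 0.02468/365)^2190 ≈ 371.5483.

€371.55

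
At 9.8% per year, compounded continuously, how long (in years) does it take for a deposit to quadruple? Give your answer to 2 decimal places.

e^(0.098t) = 4, so 0.098t = ln 4 ≈ 1.3863.
t ≈ 1.3863/0.098 ≈ 14.1459.

14.15 years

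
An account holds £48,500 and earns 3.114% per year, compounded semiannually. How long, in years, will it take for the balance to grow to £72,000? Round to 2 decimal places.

We need (1 + 0.01557)^(2t) = 1.4845, so 2t = ln 1.4845 / ln 1.01557 ≈ 25.5729.
t ≈ 25.5729/2 = 12.7865 years.

12.79 years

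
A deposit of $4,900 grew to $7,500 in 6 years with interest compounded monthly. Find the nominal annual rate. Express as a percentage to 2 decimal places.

7.12%

The 72-period growth factor is 7,500/4,900 = 1.53061.
r/12 = 1.53061^(1/72) − 1 ≈ 0.00592956, so r ≈ 12·0.00592956 = 7.11548%.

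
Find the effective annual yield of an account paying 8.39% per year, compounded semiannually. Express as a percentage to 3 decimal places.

EAR = (1 + 8.39%/2)^2 − 1 = (1 + 0.04195)^2 − 1.
(1 + 0.04195)^2 ≈ 1.08566, so EAR ≈ 8.56598%.

8.566%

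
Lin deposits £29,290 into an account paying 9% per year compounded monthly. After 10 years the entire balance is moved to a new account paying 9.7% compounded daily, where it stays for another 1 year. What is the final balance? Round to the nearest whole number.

£79,113

After 10 years at 9%: 29,290 × 2.4513570781 ≈ 71,800.2488.
Then 1 years at 9.7%: 71,800.2488 × 1.1018461743 ≈ 79,112.8295.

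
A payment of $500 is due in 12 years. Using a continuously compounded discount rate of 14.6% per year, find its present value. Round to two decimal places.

P = A·e^(−rt) = 500·e^(−1.752).
e^(−1.752) ≈ 0.173426743, so P ≈ 86.7134.

$86.71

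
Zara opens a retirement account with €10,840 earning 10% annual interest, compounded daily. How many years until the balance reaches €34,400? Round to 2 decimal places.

11.55 years

(1 + 0.000273973)^(365t) = 34,400/10,840 = 3.1734.
365t·ln(1 + 0.000273973) = ln(3.1734); 365t = 1.1548/0.000273935 ≈ 4215.6469.
t ≈ 11.5497 years.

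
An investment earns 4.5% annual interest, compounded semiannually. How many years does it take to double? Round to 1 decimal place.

(1 + 0.0225)^(2t) = 2.
2t = ln 2 / ln(1 + 0.0225) ≈ 0.69315/0.0222506 ≈ 31.1518.
t ≈ 15.5759.

15.6 years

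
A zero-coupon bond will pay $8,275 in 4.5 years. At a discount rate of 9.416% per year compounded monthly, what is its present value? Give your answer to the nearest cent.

Growth factor = (1 + 0.09416/12)^54 ≈ 1.525109561.
P = 8,275/1.525109561 ≈ 5,425.8397.

$5,425.84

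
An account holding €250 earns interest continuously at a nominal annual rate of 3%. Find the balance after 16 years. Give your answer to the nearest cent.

€404.02

A = P·e^(rt) = 250·e^(0.03·16) = 250·e^0.48.
e^0.48 ≈ 1.6160744, so A ≈ 404.0186.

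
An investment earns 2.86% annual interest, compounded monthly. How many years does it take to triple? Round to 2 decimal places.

38.46 years

(1 + 0.00238333)^(12t) = 3.
12t = ln 3 / ln(1 + 0.00238333) ≈ 1.0986/0.0023805 ≈ 461.5053.
t ≈ 38.4588.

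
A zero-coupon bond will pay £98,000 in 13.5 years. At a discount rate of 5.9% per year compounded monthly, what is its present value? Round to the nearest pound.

Growth factor = (1 + 0.059/12)^162 ≈ 2.2134410306.
P = 98,000/2.2134410306 ≈ 44,274.9541.

£44,275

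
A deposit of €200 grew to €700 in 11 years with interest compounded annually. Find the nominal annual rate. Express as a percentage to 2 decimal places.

The 11-period growth factor is 700/200 = 3.5.
r = 3.5^(1/11) − 1 ≈ 0.120626, i.e. 12.06261%.

12.06%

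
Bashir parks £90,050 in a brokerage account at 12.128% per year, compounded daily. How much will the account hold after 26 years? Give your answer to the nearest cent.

Periodic rate = 12.128%/365 = 0.000332274; periods = 365·26 = 9490.
A = 90,050·(1 + 0.12128/365)^9490 ≈ 90,050·23.40047308771 ≈ 2,107,212.6015.

£2,107,212.60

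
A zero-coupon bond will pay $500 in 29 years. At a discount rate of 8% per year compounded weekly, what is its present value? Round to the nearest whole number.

Growth factor = (1 + 0.08/52)^1508 ≈ 10.1575494.
P = 500/10.1575494 ≈ 49.2245.

$49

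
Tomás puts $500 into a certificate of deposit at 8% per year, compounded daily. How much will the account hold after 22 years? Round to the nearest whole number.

$2,906

Growth factor = (1 + 0.08/365)^8030 ≈ 5.811316582.
A ≈ 500 × 5.811316582 ≈ 2,905.6583.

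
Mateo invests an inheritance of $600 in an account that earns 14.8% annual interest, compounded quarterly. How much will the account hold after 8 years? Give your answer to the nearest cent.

$1,918.98

Periodic rate = 14.8%/4 = 0.037; periods = 4·8 = 32.
A = 600·(1 + 0.037)^32 ≈ 600·3.198307411 ≈ 1,918.9844.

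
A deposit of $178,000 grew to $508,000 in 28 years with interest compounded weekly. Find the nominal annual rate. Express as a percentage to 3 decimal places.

The 1456-period growth factor is 508,000/178,000 = 2.85393.
r/52 = 2.85393^(1/1456) − 1 ≈ 0.000720519, so r ≈ 52·0.000720519 = 3.74670%.

3.747%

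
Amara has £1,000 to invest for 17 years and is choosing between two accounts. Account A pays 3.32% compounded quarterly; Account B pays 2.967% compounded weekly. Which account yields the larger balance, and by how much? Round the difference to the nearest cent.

A: (1 + 0.0083)^68 ≈ 1.754301234, so 1,000 × 1.754301234 ≈ 1,754.3012.
B: (1 + 0.02967/52)^884 ≈ 1.655736886, so 1,000 × 1.655736886 ≈ 1,655.7369.
Difference ≈ 98.5643 in favor of A.

Account A, by £98.56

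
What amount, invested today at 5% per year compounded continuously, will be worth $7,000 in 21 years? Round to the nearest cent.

P = A·e^(−rt) = 7,000·e^(−1.05).
e^(−1.05) ≈ 0.3499377491, so P ≈ 2,449.5642.

$2,449.56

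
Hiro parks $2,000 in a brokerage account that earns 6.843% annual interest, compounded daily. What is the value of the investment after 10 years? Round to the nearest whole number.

Growth factor = (1 + 0.06843/365)^3650 ≈ 1.982256539.
A ≈ 2,000 × 1.982256539 ≈ 3,964.5131.

$3,965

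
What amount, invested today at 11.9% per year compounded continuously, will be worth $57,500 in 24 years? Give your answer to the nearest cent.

P = A·e^(−rt) = 57,500·e^(−2.856).
e^(−2.856) ≈ 0.057498294068, so P ≈ 3,306.1519.

$3,306.15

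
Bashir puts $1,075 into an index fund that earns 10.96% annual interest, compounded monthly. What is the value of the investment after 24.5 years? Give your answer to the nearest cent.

$15,569.79

Periodic rate = 10.96%/12 = 0.00913333; periods = 12·24.5 = 294.
A = 1,075·(1 + 0.1096/12)^294 ≈ 1,075·14.48352423 ≈ 15,569.7885.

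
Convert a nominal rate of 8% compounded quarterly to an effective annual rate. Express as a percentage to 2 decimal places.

8.24%

One year is 4 periods at 0.02 each: (1 + 0.02)^4 ≈ 1.082432.
EAR = 1.082432 − 1 ≈ 8.24322%.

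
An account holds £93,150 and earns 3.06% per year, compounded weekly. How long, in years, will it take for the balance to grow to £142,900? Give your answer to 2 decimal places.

13.99 years

We need (1 + 0.000588462)^(52t) = 1.5341, so 52t = ln 1.5341 / ln 1.000588 ≈ 727.4220.
t ≈ 727.4220/52 = 13.9889 years.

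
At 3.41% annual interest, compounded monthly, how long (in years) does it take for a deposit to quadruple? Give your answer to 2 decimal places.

40.71 years

(1 + 0.00284167)^(12t) = 4.
12t = ln 4 / ln(1 + 0.00284167) ≈ 1.3863/0.00283764 ≈ 488.5383.
t ≈ 40.7115.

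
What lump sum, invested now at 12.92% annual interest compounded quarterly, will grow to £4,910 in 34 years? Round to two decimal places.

Periodic rate = 12.92%/4 = 0.0323; 136 periods.
P = 4,910/(1 + 0.0323)^136 ≈ 4,910/75.44077102 ≈ 65.0842.

£65.08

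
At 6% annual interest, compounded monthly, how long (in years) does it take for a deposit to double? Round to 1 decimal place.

11.6 years

(1 + 0.005)^(12t) = 2.
12t = ln 2 / ln(1 + 0.005) ≈ 0.69315/0.00498754 ≈ 138.9757.
t ≈ 11.5813.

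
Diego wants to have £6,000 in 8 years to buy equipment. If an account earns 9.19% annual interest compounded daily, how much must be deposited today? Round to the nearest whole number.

£2,877

Periodic rate = 9.19%/365 = 0.000251781; 2920 periods.
P = 6,000/(1 + 0.0919/365)^2920 ≈ 6,000/2.085706112 ≈ 2,876.7236.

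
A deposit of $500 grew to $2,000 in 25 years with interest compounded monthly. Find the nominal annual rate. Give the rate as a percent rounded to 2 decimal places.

5.56%

The 300-period growth factor is 2,000/500 = 4.
r/12 = 4^(1/300) − 1 ≈ 0.00463167, so r ≈ 12·0.00463167 = 5.55801%.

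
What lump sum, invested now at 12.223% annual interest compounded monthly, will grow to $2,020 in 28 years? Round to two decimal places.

$67.07

Periodic rate = 12.223%/12 = 0.0101858; 336 periods.
P = 2,020/(1 + 0.12223/12)^336 ≈ 2,020/30.11812838 ≈ 67.0692.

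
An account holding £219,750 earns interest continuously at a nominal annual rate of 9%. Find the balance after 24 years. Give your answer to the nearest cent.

£1,905,482.50

A = P·e^(rt) = 219,750·e^(0.09·24) = 219,750·e^2.16.
e^2.16 ≈ 8.671137658463, so A ≈ 1,905,482.5004.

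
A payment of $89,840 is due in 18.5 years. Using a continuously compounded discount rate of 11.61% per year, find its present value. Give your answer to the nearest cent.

P = A·e^(−rt) = 89,840·e^(−2.14785).
e^(−2.14785) ≈ 0.11673486813, so P ≈ 10,487.4606.

$10,487.46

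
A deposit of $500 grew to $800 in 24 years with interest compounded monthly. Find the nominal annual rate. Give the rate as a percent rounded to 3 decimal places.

The 288-period growth factor is 800/500 = 1.6.
r/12 = 1.6^(1/288) − 1 ≈ 0.00163329, so r ≈ 12·0.00163329 = 1.95995%.

1.960%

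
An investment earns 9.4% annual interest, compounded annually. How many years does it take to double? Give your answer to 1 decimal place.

7.7 years

(1 + 0.094)^t = 2.
t = ln 2 / ln(1 + 0.094) ≈ 0.69315/0.0898407 ≈ 7.7153.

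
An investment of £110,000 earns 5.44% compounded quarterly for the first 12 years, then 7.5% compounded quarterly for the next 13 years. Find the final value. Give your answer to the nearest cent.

After 12 years at 5.44%: 110,000 × 1.91247994653 ≈ 210,372.7941.
Then 13 years at 7.5%: 210,372.7941 × 2.62734032123 ≈ 552,720.9245.

£552,720.92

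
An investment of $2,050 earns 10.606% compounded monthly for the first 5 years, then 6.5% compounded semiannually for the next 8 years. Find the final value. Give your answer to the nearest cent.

After 5 years at 10.606%: 2,050 × 1.69548737 ≈ 3,475.7491.
Then 8 years at 6.5%: 3,475.7491 × 1.66817253 ≈ 5,798.1492.

$5,798.15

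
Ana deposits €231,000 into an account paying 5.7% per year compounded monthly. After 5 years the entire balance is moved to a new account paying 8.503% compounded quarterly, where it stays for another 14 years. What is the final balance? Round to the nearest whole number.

After 5 years at 5.7%: 231,000 × 1.32886508823 ≈ 306,967.8354.
Then 14 years at 8.503%: 306,967.8354 × 3.24768950493 ≈ 996,936.2173.

€996,936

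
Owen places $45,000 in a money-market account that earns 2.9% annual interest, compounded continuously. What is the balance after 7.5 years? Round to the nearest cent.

$55,933.44

A = P·e^(rt) = 45,000·e^(0.029·7.5) = 45,000·e^0.2175.
e^0.2175 ≈ 1.2429654295, so A ≈ 55,933.4443.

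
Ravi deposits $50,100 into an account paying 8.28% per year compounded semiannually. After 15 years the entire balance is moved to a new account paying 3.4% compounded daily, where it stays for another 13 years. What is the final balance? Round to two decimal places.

$263,217.13

After 15 years at 8.28%: 50,100 × 3.37696998197 ≈ 169,186.1961.
Then 13 years at 3.4%: 169,186.1961 × 1.55578371426 ≈ 263,217.1286.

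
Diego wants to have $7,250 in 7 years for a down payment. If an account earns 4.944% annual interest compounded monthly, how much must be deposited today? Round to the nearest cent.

Periodic rate = 4.944%/12 = 0.00412; 84 periods.
P = 7,250/(1 + 0.00412)^84 ≈ 7,250/1.412511079 ≈ 5,132.7031.

$5,132.70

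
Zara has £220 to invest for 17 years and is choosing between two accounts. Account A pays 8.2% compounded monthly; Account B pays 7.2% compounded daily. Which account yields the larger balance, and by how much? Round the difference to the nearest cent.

Account A growth factor: (1 + 0.082/12)^204 ≈ 4.01187516; balance ≈ 882.6125.
Account B growth factor: (1 + 0.072/365)^6205 ≈ 3.40035315; balance ≈ 748.0777.
Account A is larger by 134.5348.

Account A, by £134.53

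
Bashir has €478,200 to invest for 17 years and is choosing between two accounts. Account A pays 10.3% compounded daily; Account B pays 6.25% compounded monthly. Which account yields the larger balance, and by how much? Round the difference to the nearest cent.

Account A, by €1,374,016.46

Account A growth factor: (1 + 0.103/365)^6205 ≈ 5.758937452075; balance ≈ 2,753,923.8896.
Account B growth factor: (1 + 0.0625/12)^204 ≈ 2.885628256863; balance ≈ 1,379,907.4324.
Account A is larger by 1,374,016.4572.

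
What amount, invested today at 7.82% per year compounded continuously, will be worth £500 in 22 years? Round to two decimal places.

P = A·e^(−rt) = 500·e^(−1.7204).
e^(−1.7204) ≈ 0.178994536, so P ≈ 89.4973.

£89.50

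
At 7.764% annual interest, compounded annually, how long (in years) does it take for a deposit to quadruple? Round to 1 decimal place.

(1 + 0.07764)^t = 4.
t = ln 4 / ln(1 + 0.07764) ≈ 1.3863/0.0747735 ≈ 18.5399.

18.5 years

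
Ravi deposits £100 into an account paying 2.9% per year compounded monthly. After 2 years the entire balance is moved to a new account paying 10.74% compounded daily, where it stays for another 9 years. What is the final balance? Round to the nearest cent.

Phase 1: 100·(1 + 0.029/12)^24 ≈ 105.9641.
Phase 2: 105.9641·(1 + 0.1074/365)^3285 ≈ 278.5390.

£278.54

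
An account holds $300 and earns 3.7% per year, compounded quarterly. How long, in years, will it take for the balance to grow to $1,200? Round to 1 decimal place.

37.6 years

(1 + 0.00925)^(4t) = 1,200/300 = 4.
4t·ln(1 + 0.00925) = ln(4); 4t = 1.3863/0.00920748 ≈ 150.5617.
t ≈ 37.6404 years.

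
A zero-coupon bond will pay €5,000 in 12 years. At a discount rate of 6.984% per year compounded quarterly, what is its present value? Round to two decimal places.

Periodic rate = 6.984%/4 = 0.01746; 48 periods.
P = 5,000/(1 + 0.01746)^48 ≈ 5,000/2.295263439 ≈ 2,178.3992.

€2,178.40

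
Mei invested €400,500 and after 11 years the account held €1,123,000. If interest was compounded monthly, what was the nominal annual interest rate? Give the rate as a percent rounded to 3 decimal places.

9.410%

(1 + r/12)^132 = 1,123,000/400,500 = 2.804.
1 + r/12 = 2.804^(1/132) ≈ 1.007842, so r/12 ≈ 0.00784153.
r ≈ 12·0.00784153 = 9.40984%.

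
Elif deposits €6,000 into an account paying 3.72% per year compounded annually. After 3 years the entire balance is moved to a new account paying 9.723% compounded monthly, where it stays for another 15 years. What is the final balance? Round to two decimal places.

€28,614.31

After 3 years at 3.72%: 6,000 × 1.1158029988 ≈ 6,694.8180.
Then 15 years at 9.723%: 6,694.8180 × 4.2740983922 ≈ 28,614.3108.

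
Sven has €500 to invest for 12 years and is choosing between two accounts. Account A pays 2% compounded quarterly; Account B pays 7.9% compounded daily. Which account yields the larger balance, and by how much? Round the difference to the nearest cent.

Account B, by €654.89

Account A growth factor: (1 + 0.005)^48 ≈ 1.27048916; balance ≈ 635.2446.
Account B growth factor: (1 + 0.079/365)^4380 ≈ 2.580278717; balance ≈ 1,290.1394.
Account B is larger by 654.8948.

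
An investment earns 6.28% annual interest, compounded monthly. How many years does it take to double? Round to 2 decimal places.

(1 + 0.00523333)^(12t) = 2.
12t = ln 2 / ln(1 + 0.00523333) ≈ 0.69315/0.00521969 ≈ 132.7948.
t ≈ 11.0662.

11.07 years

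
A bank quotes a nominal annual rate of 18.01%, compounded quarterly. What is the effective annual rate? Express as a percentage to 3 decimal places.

EAR = (1 + 18.01%/4)^4 − 1 = (1 + 0.045025)^4 − 1.
(1 + 0.045025)^4 ≈ 1.192633, so EAR ≈ 19.26327%.

19.263%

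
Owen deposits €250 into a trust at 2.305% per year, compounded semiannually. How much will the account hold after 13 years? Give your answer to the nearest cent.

€336.77

Growth factor = (1 + 0.011525)^26 ≈ 1.34707614.
A ≈ 250 × 1.34707614 ≈ 336.7690.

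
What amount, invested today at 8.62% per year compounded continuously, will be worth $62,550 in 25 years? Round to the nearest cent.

P = A·e^(−rt) = 62,550·e^(−2.155).
e^(−2.155) ≈ 0.11590319061, so P ≈ 7,249.7446.

$7,249.74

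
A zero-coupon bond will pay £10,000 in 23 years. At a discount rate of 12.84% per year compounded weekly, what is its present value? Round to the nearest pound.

£524

Periodic rate = 12.84%/52 = 0.00246923; 1196 periods.
P = 10,000/(1 + 0.1284/52)^1196 ≈ 10,000/19.09754752 ≈ 523.6274.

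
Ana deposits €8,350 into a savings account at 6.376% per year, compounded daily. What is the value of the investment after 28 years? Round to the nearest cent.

€49,768.67

Growth factor = (1 + 0.06376/365)^10220 ≈ 5.9603195022.
A ≈ 8,350 × 5.9603195022 ≈ 49,768.6678.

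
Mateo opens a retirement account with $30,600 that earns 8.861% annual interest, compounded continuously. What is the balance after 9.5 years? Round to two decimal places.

$71,008.17

A = P·e^(rt) = 30,600·e^(0.08861·9.5) = 30,600·e^0.841795.
e^0.841795 ≈ 2.3205285894, so A ≈ 71,008.1748.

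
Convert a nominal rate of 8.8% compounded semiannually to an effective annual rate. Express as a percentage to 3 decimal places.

EAR = (1 + 8.8%/2)^2 − 1 = (1 + 0.044)^2 − 1.
(1 + 0.044)^2 ≈ 1.089936, so EAR ≈ 8.99360%.

8.994%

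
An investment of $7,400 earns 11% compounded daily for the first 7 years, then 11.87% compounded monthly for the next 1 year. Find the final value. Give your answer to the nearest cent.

After 7 years at 11%: 7,400 × 2.1595157266 ≈ 15,980.4164.
Then 1 years at 11.87%: 15,980.4164 × 1.1253755166 ≈ 17,983.9693.

$17,983.97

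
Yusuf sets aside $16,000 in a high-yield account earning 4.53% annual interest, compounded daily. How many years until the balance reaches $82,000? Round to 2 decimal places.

We need (1 + 0.00012411)^(365t) = 5.125, so 365t = ln 5.125 / ln 1.000124 ≈ 13167.6524.
t ≈ 13167.6524/365 = 36.0758 years.

36.08 years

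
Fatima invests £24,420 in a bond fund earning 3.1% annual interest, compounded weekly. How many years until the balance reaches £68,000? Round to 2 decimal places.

33.05 years

We need (1 + 0.000596154)^(52t) = 2.7846, so 52t = ln 2.7846 / ln 1.000596 ≈ 1718.3659.
t ≈ 1718.3659/52 = 33.0455 years.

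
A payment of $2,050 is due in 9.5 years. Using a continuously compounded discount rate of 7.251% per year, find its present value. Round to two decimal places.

P = A·e^(−rt) = 2,050·e^(−0.688845).
e^(−0.688845) ≈ 0.5021557241, so P ≈ 1,029.4192.

$1,029.42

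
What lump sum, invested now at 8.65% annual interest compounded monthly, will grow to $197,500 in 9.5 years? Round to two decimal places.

Periodic rate = 8.65%/12 = 0.00720833; 114 periods.
P = 197,500/(1 + 0.0865/12)^114 ≈ 197,500/2.26778238768 ≈ 87,089.4849.

$87,089.48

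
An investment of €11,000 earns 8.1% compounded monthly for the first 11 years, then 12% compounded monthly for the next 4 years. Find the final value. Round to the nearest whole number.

€43,100

Phase 1: 11,000·(1 + 0.00675)^132 ≈ 26,733.0763.
Phase 2: 26,733.0763·(1 + 0.01)^48 ≈ 43,099.7628.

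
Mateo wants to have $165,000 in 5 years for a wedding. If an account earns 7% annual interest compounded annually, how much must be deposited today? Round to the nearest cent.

Growth factor = (1 + 0.07)^5 ≈ 1.4025517307.
P = 165,000/1.4025517307 ≈ 117,642.7196.

$117,642.72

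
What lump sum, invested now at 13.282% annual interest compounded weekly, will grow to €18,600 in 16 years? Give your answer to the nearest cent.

Periodic rate = 13.282%/52 = 0.00255423; 832 periods.
P = 18,600/(1 + 0.13282/52)^832 ≈ 18,600/8.3512446632 ≈ 2,227.2129.

€2,227.21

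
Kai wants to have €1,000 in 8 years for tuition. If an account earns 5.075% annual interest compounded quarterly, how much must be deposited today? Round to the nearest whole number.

Growth factor = (1 + 0.0126875)^32 ≈ 1.49697442.
P = 1,000/1.49697442 ≈ 668.0141.

€668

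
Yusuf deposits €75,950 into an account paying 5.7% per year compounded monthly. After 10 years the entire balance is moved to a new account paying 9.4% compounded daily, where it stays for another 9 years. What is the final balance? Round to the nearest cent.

Phase 1: 75,950·(1 + 0.00475)^120 ≈ 134,118.7700.
Phase 2: 134,118.7700·(1 + 0.094/365)^3285 ≈ 312,503.8635.

€312,503.86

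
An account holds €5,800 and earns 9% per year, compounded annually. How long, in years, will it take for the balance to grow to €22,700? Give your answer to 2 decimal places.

15.83 years

(1 + 0.09)^t = 22,700/5,800 = 3.9138.
t·ln(1 + 0.09) = ln(3.9138); t = 1.3645/0.0861777 ≈ 15.8336.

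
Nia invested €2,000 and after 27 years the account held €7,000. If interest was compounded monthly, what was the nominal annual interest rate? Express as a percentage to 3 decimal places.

4.649%

The 324-period growth factor is 7,000/2,000 = 3.5.
r/12 = 3.5^(1/324) − 1 ≈ 0.00387404, so r ≈ 12·0.00387404 = 4.64884%.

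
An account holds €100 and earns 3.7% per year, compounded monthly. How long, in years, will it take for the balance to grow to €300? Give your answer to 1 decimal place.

29.7 years

(1 + 0.00308333)^(12t) = 300/100 = 3.
12t·ln(1 + 0.00308333) = ln(3); 12t = 1.0986/0.00307859 ≈ 356.8557.
t ≈ 29.7380 years.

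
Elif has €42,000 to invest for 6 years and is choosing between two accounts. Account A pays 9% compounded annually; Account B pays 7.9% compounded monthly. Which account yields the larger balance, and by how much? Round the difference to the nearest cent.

Account A, by €3,073.84

A: (1 + 0.09)^6 ≈ 1.6771001108, so 42,000 × 1.6771001108 ≈ 70,438.2047.
B: (1 + 0.079/12)^72 ≈ 1.603913474, so 42,000 × 1.603913474 ≈ 67,364.3659.
Difference ≈ 3,073.8387 in favor of A.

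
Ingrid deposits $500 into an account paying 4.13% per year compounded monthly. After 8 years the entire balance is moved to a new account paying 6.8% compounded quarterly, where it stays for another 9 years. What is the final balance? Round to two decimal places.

$1,275.76

After 8 years at 4.13%: 500 × 1.390735492 ≈ 695.3677.
Then 9 years at 6.8%: 695.3677 × 1.834654562 ≈ 1,275.7596.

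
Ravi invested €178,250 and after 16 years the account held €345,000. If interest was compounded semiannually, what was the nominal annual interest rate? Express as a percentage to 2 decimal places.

4.17%

(1 + r/2)^32 = 345,000/178,250 = 1.93548.
1 + r/2 = 1.93548^(1/32) ≈ 1.020851, so r/2 ≈ 0.0208506.
r ≈ 2·0.0208506 = 4.17011%.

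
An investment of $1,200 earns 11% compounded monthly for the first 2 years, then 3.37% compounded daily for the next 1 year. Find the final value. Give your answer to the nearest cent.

After 2 years at 11%: 1,200 × 1.244828521 ≈ 1,493.7942.
Then 1 years at 3.37%: 1,493.7942 × 1.034272669 ≈ 1,544.9905.

$1,544.99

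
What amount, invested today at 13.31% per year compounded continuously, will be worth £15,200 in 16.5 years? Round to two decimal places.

£1,690.70

P = A·e^(−rt) = 15,200·e^(−2.19615).
e^(−2.19615) ≈ 0.11123057277, so P ≈ 1,690.7047.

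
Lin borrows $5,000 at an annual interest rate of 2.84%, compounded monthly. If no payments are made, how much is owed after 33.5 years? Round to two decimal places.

$12,932.12

Periodic rate = 2.84%/12 = 0.00236667; periods = 12·33.5 = 402.
A = 5,000·(1 + 0.0284/12)^402 ≈ 5,000·2.5864232839 ≈ 12,932.1164.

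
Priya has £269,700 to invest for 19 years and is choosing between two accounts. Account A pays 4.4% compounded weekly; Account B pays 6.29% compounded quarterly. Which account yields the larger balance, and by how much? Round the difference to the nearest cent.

Account A growth factor: (1 + 0.044/52)^988 ≈ 2.30630460867; balance ≈ 622,010.3530.
Account B growth factor: (1 + 0.015725)^76 ≈ 3.27330731562; balance ≈ 882,810.9830.
Account B is larger by 260,800.6301.

Account B, by £260,800.63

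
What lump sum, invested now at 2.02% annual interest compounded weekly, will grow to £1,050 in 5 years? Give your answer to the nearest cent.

£949.15

Periodic rate = 2.02%/52 = 0.000388462; 260 periods.
P = 1,050/(1 + 0.0202/52)^260 ≈ 1,050/1.106254945 ≈ 949.1483.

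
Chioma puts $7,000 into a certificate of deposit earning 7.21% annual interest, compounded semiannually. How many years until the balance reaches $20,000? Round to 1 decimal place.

We need (1 + 0.03605)^(2t) = 2.8571, so 2t = ln 2.8571 / ln 1.03605 ≈ 29.6431.
t ≈ 29.6431/2 = 14.8215 years.

14.8 years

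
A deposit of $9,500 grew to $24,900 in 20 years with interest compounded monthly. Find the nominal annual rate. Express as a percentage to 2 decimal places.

(1 + r/12)^240 = 24,900/9,500 = 2.62105.
1 + r/12 = 2.62105^(1/240) ≈ 1.004023, so r/12 ≈ 0.00402297.
r ≈ 12·0.00402297 = 4.82756%.

4.83%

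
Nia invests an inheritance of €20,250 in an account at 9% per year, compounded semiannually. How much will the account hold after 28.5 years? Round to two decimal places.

€248,916.44

Periodic rate = 9%/2 = 0.045; periods = 2·28.5 = 57.
A = 20,250·(1 + 0.045)^57 ≈ 20,250·12.2921699318 ≈ 248,916.4411.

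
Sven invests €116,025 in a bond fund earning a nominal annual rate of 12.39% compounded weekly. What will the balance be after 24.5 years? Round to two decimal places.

Periodic rate = 12.39%/52 = 0.00238269; periods = 52·24.5 = 1274.
A = 116,025·(1 + 0.1239/52)^1274 ≈ 116,025·20.73741057839 ≈ 2,406,058.0624.

€2,406,058.06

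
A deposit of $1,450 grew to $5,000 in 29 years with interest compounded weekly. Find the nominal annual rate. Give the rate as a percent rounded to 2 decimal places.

The 1508-period growth factor is 5,000/1,450 = 3.44828.
r/52 = 3.44828^(1/1508) − 1 ≈ 0.000821209, so r ≈ 52·0.000821209 = 4.27028%.

4.27%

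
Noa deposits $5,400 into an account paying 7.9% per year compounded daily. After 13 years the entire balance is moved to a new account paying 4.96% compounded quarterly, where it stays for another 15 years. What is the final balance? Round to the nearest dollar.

$31,586

Phase 1: 5,400·(1 + 0.079/365)^4745 ≈ 15,078.7705.
Phase 2: 15,078.7705·(1 + 0.0124)^60 ≈ 31,585.9629.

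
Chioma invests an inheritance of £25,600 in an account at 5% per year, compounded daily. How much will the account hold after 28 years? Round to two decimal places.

£103,803.17

Growth factor = (1 + 0.05/365)^10220 ≈ 4.0548111662.
A ≈ 25,600 × 4.0548111662 ≈ 103,803.1659.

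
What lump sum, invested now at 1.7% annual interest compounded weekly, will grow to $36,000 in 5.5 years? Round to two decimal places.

$32,787.07

Growth factor = (1 + 0.017/52)^286 ≈ 1.0979938255.
P = 36,000/1.0979938255 ≈ 32,787.0696.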